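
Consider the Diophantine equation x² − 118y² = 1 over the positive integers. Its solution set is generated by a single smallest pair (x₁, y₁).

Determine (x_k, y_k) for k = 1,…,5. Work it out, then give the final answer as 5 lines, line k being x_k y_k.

d=118: √d = [10; 1,6,3,2,10,2,3,6,1,20] (ℓ=10, even), read p_9/q_9
i=0: a=10 ⇒ p=10, q=1
…
i=8: a=6 ⇒ p=264802, q=24377
i=9: a=1 ⇒ p=306917, q=28254
fundamental: x₁=306917, y₁=28254  (since 94198044889 − 118·798288516 = 1)
k=2:  x_2 = 306917·306917+118·28254·28254 = 188396089777,  y_2 = 306917·28254+28254·306917 = 17343265836
k=3:  x_3 = 306917·188396089777+118·28254·17343265836 = 115643925371868101,  y_3 = 306917·17343265836+28254·188396089777 = 10645886241146970
k=4:  x_4 = 306917·115643925371868101+118·28254·10645886241146970 = 70986173286526887819457,  y_4 = 306917·10645886241146970+28254·115643925371868101 = 6534806934930865917144
k=5:  x_5 = 306917·70986173286526887819457+118·28254·6534806934930865917144 = 43573726693046301732396700037,  y_5 = 306917·6534806934930865917144+28254·70986173286526887819457 = 4011286680085707263143023126

306917 28254
188396089777 17343265836
115643925371868101 10645886241146970
70986173286526887819457 6534806934930865917144
43573726693046301732396700037 4011286680085707263143023126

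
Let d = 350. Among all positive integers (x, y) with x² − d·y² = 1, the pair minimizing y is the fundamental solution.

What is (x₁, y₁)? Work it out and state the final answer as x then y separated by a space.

449 24

√350 = [18; 1,2,2,2,1,36, …], period ℓ=6 (even) → k=5
a_0=18:  p_0=18·1+0=18,  q_0=18·0+1=1
…
a_2=2:  p_2=2·19+18=56,  q_2=2·1+1=3
…
a_4=2:  p_4=2·131+56=318,  q_4=2·7+3=17
a_5=1:  p_5=1·318+131=449,  q_5=1·17+7=24
(x₁, y₁) = (449, 24);  449² − 350·24² = 1 ✓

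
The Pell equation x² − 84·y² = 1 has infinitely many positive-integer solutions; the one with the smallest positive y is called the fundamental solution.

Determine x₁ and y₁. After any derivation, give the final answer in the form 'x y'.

d=84: √d = [9; 6,18] (ℓ=2, even), read p_1/q_1
step 0: (9, 1)  from 9·(1,0) + (0,1)
step 1: (55, 6)  from 6·(9,1) + (1,0)
(x₁, y₁) = (55, 6);  55² − 84·6² = 1 ✓

55 6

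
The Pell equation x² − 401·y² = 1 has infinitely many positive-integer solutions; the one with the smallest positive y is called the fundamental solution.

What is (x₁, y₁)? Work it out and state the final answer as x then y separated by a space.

d=401: √d = [20; 40] (ℓ=1, odd), read p_1/q_1
k=0  a_k=20  p_k/q_k = 20/1
k=1  a_k=40  p_k/q_k = 801/40
(x₁, y₁) = (801, 40);  801² − 401·40² = 1 ✓

801 40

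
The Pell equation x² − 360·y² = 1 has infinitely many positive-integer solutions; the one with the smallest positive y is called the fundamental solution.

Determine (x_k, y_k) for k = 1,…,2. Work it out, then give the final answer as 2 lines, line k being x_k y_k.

√360 = [18; 1,36, …], period ℓ=2 (even) → k=1
i=0: a=18 ⇒ p=18, q=1
i=1: a=1 ⇒ p=19, q=1
→ (19, 1).  Check: 19²=361, 360·1²=360, difference 1.
k=2:  x_2 = 19·19+360·1·1 = 721,  y_2 = 19·1+1·19 = 38

19 1
721 38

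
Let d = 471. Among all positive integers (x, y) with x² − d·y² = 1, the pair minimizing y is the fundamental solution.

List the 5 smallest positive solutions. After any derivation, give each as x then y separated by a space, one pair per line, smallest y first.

7838695 361188
122890278606049 5662485139320
1926598824915678693415 88772987898323613612
30204041151744689101078780801 1391728752747293974319493360
473520532711948744867536551663095975 21818674431032810307068783683516788

[21; 1,2,2,1,3,…,2,1,42] for √471; ℓ=14 ⇒ convergent index 13
i=0: a=21 ⇒ p=21, q=1
i=1: a=1 ⇒ p=22, q=1
…
i=4: a=1 ⇒ p=217, q=10
i=5: a=3 ⇒ p=803, q=37
i=6: a=4 ⇒ p=3429, q=158
i=7: a=14 ⇒ p=48809, q=2249
…
i=10: a=1 ⇒ p=843469, q=38865
…
i=12: a=2 ⇒ p=5506953, q=253747
i=13: a=1 ⇒ p=7838695, q=361188
fundamental: x₁=7838695, y₁=361188  (since 61445139303025 − 471·130456771344 = 1)
k=2:  x_2 = 7838695·7838695+471·361188·361188 = 122890278606049,  y_2 = 7838695·361188+361188·7838695 = 5662485139320
k=3:  x_3 = 7838695·122890278606049+471·361188·5662485139320 = 1926598824915678693415,  y_3 = 7838695·5662485139320+361188·122890278606049 = 88772987898323613612
k=4:  x_4 = 7838695·1926598824915678693415+471·361188·88772987898323613612 = 30204041151744689101078780801,  y_4 = 7838695·88772987898323613612+361188·1926598824915678693415 = 1391728752747293974319493360
k=5:  x_5 = 7838695·30204041151744689101078780801+471·361188·1391728752747293974319493360 = 473520532711948744867536551663095975,  y_5 = 7838695·1391728752747293974319493360+361188·30204041151744689101078780801 = 21818674431032810307068783683516788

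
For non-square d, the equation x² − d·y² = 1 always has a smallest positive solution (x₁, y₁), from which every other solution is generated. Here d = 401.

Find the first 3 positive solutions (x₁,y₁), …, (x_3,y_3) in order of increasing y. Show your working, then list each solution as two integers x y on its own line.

d=401: √d = [20; 40] (ℓ=1, odd), read p_1/q_1
a_0=20:  p_0=20·1+0=20,  q_0=20·0+1=1
a_1=40:  p_1=40·20+1=801,  q_1=40·1+0=40
fundamental: x₁=801, y₁=40  (since 641601 − 401·1600 = 1)
(x_2, y_2) = (801·801 + 401·40·40, 801·40 + 40·801) = (1283201, 64080)
(x_3, y_3) = (801·1283201 + 401·40·64080, 801·64080 + 40·1283201) = (2055687201, 102656120)

801 40
1283201 64080
2055687201 102656120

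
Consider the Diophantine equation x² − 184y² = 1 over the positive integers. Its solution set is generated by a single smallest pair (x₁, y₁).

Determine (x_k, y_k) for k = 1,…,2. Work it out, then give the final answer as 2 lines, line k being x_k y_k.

24335 1794
1184384449 87313980

√184 → a₀=13, period (1,1,3,2,1,2,1,2,3,1,1,26); ℓ=12 even so k=11
k=0  a_k=13  p_k/q_k = 13/1
k=1  a_k=1  p_k/q_k = 14/1
…
k=10  a_k=1  p_k/q_k = 13741/1013
k=11  a_k=1  p_k/q_k = 24335/1794
fundamental: x₁=24335, y₁=1794  (since 592192225 − 184·3218436 = 1)
(24335+1794√184)^2 = 1184384449 + 87313980√184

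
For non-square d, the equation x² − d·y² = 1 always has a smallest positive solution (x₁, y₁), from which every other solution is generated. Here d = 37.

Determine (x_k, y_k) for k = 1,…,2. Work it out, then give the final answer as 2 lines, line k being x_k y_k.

[6; 12] for √37; ℓ=1 ⇒ convergent index 1
a_0=6:  p_0=6·1+0=6,  q_0=6·0+1=1
a_1=12:  p_1=12·6+1=73,  q_1=12·1+0=12
fundamental: x₁=73, y₁=12  (since 5329 − 37·144 = 1)
k=2:  x_2 = 73·73+37·12·12 = 10657,  y_2 = 73·12+12·73 = 1752

73 12
10657 1752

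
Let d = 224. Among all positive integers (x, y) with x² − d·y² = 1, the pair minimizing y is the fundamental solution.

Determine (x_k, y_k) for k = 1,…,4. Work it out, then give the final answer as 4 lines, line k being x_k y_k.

[14; 1,28] for √224; ℓ=2 ⇒ convergent index 1
k=0  a_k=14  p_k/q_k = 14/1
k=1  a_k=1  p_k/q_k = 15/1
→ (15, 1).  Check: 15²=225, 224·1²=224, difference 1.
k=2:  x_2 = 15·15+224·1·1 = 449,  y_2 = 15·1+1·15 = 30
k=3:  x_3 = 15·449+224·1·30 = 13455,  y_3 = 15·30+1·449 = 899
k=4:  x_4 = 15·13455+224·1·899 = 403201,  y_4 = 15·899+1·13455 = 26940

15 1
449 30
13455 899
403201 26940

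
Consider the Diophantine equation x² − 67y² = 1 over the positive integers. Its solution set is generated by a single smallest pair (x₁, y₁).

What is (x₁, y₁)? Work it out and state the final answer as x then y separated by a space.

48842 5967

√67 → a₀=8, period (5,2,1,1,7,1,1,2,5,16); ℓ=10 even so k=9
step 0: (8, 1)  from 8·(1,0) + (0,1)
…
step 4: (221, 27)  from 1·(131,16) + (90,11)
…
step 6: (1899, 232)  from 1·(1678,205) + (221,27)
…
step 8: (9053, 1106)  from 2·(3577,437) + (1899,232)
step 9: (48842, 5967)  from 5·(9053,1106) + (3577,437)
→ (48842, 5967).  Check: 48842²=2385540964, 67·5967²=2385540963, difference 1.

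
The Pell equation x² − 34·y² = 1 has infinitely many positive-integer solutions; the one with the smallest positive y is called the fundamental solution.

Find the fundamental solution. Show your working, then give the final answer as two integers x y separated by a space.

√34 = [5; 1,4,1,10, …], period ℓ=4 (even) → k=3
i=0: a=5 ⇒ p=5, q=1
i=1: a=1 ⇒ p=6, q=1
i=2: a=4 ⇒ p=29, q=5
i=3: a=1 ⇒ p=35, q=6
(x₁, y₁) = (35, 6);  35² − 34·6² = 1 ✓

35 6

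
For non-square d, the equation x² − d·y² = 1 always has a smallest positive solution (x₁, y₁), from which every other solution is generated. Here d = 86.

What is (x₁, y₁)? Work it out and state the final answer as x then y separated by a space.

√86 = [9; 3,1,1,1,8,1,1,1,3,18, …], period ℓ=10 (even) → k=9
a_0=9:  p_0=9·1+0=9,  q_0=9·0+1=1
a_1=3:  p_1=3·9+1=28,  q_1=3·1+0=3
a_2=1:  p_2=1·28+9=37,  q_2=1·3+1=4
a_3=1:  p_3=1·37+28=65,  q_3=1·4+3=7
a_4=1:  p_4=1·65+37=102,  q_4=1·7+4=11
…
a_6=1:  p_6=1·881+102=983,  q_6=1·95+11=106
a_7=1:  p_7=1·983+881=1864,  q_7=1·106+95=201
a_8=1:  p_8=1·1864+983=2847,  q_8=1·201+106=307
a_9=3:  p_9=3·2847+1864=10405,  q_9=3·307+201=1122
(x₁, y₁) = (10405, 1122);  10405² − 86·1122² = 1 ✓

10405 1122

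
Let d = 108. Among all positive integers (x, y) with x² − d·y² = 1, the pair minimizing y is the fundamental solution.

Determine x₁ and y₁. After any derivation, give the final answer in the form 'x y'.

√108 = [10; 2,1,1,4,1,1,2,20, …], period ℓ=8 (even) → k=7
a_0=10:  p_0=10·1+0=10,  q_0=10·0+1=1
a_1=2:  p_1=2·10+1=21,  q_1=2·1+0=2
a_2=1:  p_2=1·21+10=31,  q_2=1·2+1=3
a_3=1:  p_3=1·31+21=52,  q_3=1·3+2=5
a_4=4:  p_4=4·52+31=239,  q_4=4·5+3=23
a_5=1:  p_5=1·239+52=291,  q_5=1·23+5=28
a_6=1:  p_6=1·291+239=530,  q_6=1·28+23=51
a_7=2:  p_7=2·530+291=1351,  q_7=2·51+28=130
fundamental: x₁=1351, y₁=130  (since 1825201 − 108·16900 = 1)

1351 130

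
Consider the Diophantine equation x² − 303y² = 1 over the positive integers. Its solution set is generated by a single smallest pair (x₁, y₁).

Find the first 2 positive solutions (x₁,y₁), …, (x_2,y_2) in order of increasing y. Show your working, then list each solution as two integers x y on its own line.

√303 → a₀=17, period (2,2,5,2,2,34); ℓ=6 even so k=5
i=0: a=17 ⇒ p=17, q=1
i=1: a=2 ⇒ p=35, q=2
…
i=4: a=2 ⇒ p=1027, q=59
i=5: a=2 ⇒ p=2524, q=145
→ (2524, 145).  Check: 2524²=6370576, 303·145²=6370575, difference 1.
n=2: (2524,145)∘(2524,145) = (2524·2524+303·145·145, 2524·145+145·2524) = (12741151,731960)

2524 145
12741151 731960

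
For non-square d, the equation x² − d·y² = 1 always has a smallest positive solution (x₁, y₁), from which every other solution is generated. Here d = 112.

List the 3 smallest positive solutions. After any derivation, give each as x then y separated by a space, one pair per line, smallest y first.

127 12
32257 3048
8193151 774180

√112 = [10; 1,1,2,1,1,20, …], period ℓ=6 (even) → k=5
step 0: (10, 1)  from 10·(1,0) + (0,1)
…
step 4: (74, 7)  from 1·(53,5) + (21,2)
step 5: (127, 12)  from 1·(74,7) + (53,5)
(x₁, y₁) = (127, 12);  127² − 112·12² = 1 ✓
(127+12√112)^2 = 32257 + 3048√112
(127+12√112)^3 = 8193151 + 774180√112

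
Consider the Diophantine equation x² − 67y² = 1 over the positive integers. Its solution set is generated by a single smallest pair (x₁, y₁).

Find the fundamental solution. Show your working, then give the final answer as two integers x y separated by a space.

d=67: √d = [8; 5,2,1,1,7,1,1,2,5,16] (ℓ=10, even), read p_9/q_9
i=0: a=8 ⇒ p=8, q=1
i=1: a=5 ⇒ p=41, q=5
i=2: a=2 ⇒ p=90, q=11
i=3: a=1 ⇒ p=131, q=16
i=4: a=1 ⇒ p=221, q=27
i=5: a=7 ⇒ p=1678, q=205
…
i=7: a=1 ⇒ p=3577, q=437
i=8: a=2 ⇒ p=9053, q=1106
i=9: a=5 ⇒ p=48842, q=5967
(x₁, y₁) = (48842, 5967);  48842² − 67·5967² = 1 ✓

48842 5967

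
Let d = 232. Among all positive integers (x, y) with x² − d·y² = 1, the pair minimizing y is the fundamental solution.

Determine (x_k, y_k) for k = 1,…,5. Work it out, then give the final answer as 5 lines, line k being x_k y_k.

√232 = [15; 4,3,7,3,4,30, …], period ℓ=6 (even) → k=5
i=0: a=15 ⇒ p=15, q=1
…
i=2: a=3 ⇒ p=198, q=13
…
i=4: a=3 ⇒ p=4539, q=298
i=5: a=4 ⇒ p=19603, q=1287
→ (19603, 1287).  Check: 19603²=384277609, 232·1287²=384277608, difference 1.
(19603+1287√232)^2 = 768555217 + 50458122√232
(19603+1287√232)^3 = 30131975818099 + 1978261129845√232
(19603+1287√232)^4 = 1181354243155834177 + 77559705806244948√232
(19603+1287√232)^5 = 46316174427035658925363 + 3040805823861378301443√232

19603 1287
768555217 50458122
30131975818099 1978261129845
1181354243155834177 77559705806244948
46316174427035658925363 3040805823861378301443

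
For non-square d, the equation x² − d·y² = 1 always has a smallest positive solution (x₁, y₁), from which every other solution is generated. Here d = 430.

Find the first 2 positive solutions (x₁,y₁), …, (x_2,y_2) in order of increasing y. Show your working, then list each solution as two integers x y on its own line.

√430 → a₀=20, period (1,2,1,3,1,…,2,1,40); ℓ=14 even so k=13
step 0: (20, 1)  from 20·(1,0) + (0,1)
step 1: (21, 1)  from 1·(20,1) + (1,0)
step 2: (62, 3)  from 2·(21,1) + (20,1)
step 3: (83, 4)  from 1·(62,3) + (21,1)
step 4: (311, 15)  from 3·(83,4) + (62,3)
step 5: (394, 19)  from 1·(311,15) + (83,4)
step 6: (2675, 129)  from 6·(394,19) + (311,15)
…
step 8: (133439, 6435)  from 6·(21794,1051) + (2675,129)
step 9: (155233, 7486)  from 1·(133439,6435) + (21794,1051)
step 10: (599138, 28893)  from 3·(155233,7486) + (133439,6435)
step 11: (754371, 36379)  from 1·(599138,28893) + (155233,7486)
step 12: (2107880, 101651)  from 2·(754371,36379) + (599138,28893)
step 13: (2862251, 138030)  from 1·(2107880,101651) + (754371,36379)
(x₁, y₁) = (2862251, 138030);  2862251² − 430·138030² = 1 ✓
(x_2, y_2) = (2862251·2862251 + 430·138030·138030, 2862251·138030 + 138030·2862251) = (16384961574001, 790153011060)

2862251 138030
16384961574001 790153011060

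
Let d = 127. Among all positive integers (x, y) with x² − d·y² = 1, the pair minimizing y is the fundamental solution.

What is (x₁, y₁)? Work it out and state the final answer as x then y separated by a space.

√127 → a₀=11, period (3,1,2,2,7,11,7,2,2,1,3,22); ℓ=12 even so k=11
i=0: a=11 ⇒ p=11, q=1
i=1: a=3 ⇒ p=34, q=3
i=2: a=1 ⇒ p=45, q=4
i=3: a=2 ⇒ p=124, q=11
…
i=5: a=7 ⇒ p=2175, q=193
i=6: a=11 ⇒ p=24218, q=2149
i=7: a=7 ⇒ p=171701, q=15236
…
i=10: a=1 ⇒ p=1274561, q=113099
i=11: a=3 ⇒ p=4730624, q=419775
→ (4730624, 419775).  Check: 4730624²=22378803429376, 127·419775²=22378803429375, difference 1.

4730624 419775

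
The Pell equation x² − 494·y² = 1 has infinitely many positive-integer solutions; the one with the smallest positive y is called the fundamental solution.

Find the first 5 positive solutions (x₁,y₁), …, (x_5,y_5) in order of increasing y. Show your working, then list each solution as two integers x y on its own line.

73035 3286
10668222449 479986020
1558307253052395 70111557938114
227621940442695115201 10241195267540325960
33248736838906168224357675 1495931392659503855039086

d=494: √d = [22; 4,2,2,1,2,1,2,2,4,44] (ℓ=10, even), read p_9/q_9
a_0=22:  p_0=22·1+0=22,  q_0=22·0+1=1
…
a_2=2:  p_2=2·89+22=200,  q_2=2·4+1=9
a_3=2:  p_3=2·200+89=489,  q_3=2·9+4=22
…
a_5=2:  p_5=2·689+489=1867,  q_5=2·31+22=84
a_6=1:  p_6=1·1867+689=2556,  q_6=1·84+31=115
…
a_8=2:  p_8=2·6979+2556=16514,  q_8=2·314+115=743
a_9=4:  p_9=4·16514+6979=73035,  q_9=4·743+314=3286
fundamental: x₁=73035, y₁=3286  (since 5334111225 − 494·10797796 = 1)
k=2:  x_2 = 73035·73035+494·3286·3286 = 10668222449,  y_2 = 73035·3286+3286·73035 = 479986020
k=3:  x_3 = 73035·10668222449+494·3286·479986020 = 1558307253052395,  y_3 = 73035·479986020+3286·10668222449 = 70111557938114
k=4:  x_4 = 73035·1558307253052395+494·3286·70111557938114 = 227621940442695115201,  y_4 = 73035·70111557938114+3286·1558307253052395 = 10241195267540325960
k=5:  x_5 = 73035·227621940442695115201+494·3286·10241195267540325960 = 33248736838906168224357675,  y_5 = 73035·10241195267540325960+3286·227621940442695115201 = 1495931392659503855039086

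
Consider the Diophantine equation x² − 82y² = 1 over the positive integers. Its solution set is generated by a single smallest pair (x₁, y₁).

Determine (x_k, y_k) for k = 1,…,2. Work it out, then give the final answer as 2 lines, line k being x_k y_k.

[9; 18] for √82; ℓ=1 ⇒ convergent index 1
k=0  a_k=9  p_k/q_k = 9/1
k=1  a_k=18  p_k/q_k = 163/18
fundamental: x₁=163, y₁=18  (since 26569 − 82·324 = 1)
(163+18√82)^2 = 53137 + 5868√82

163 18
53137 5868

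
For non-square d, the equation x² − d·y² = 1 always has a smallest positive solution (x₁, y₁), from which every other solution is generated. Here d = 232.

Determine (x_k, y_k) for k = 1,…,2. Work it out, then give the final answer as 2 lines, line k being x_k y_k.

[15; 4,3,7,3,4,30] for √232; ℓ=6 ⇒ convergent index 5
a_0=15:  p_0=15·1+0=15,  q_0=15·0+1=1
…
a_2=3:  p_2=3·61+15=198,  q_2=3·4+1=13
a_3=7:  p_3=7·198+61=1447,  q_3=7·13+4=95
a_4=3:  p_4=3·1447+198=4539,  q_4=3·95+13=298
a_5=4:  p_5=4·4539+1447=19603,  q_5=4·298+95=1287
(x₁, y₁) = (19603, 1287);  19603² − 232·1287² = 1 ✓
(19603+1287√232)^2 = 768555217 + 50458122√232

19603 1287
768555217 50458122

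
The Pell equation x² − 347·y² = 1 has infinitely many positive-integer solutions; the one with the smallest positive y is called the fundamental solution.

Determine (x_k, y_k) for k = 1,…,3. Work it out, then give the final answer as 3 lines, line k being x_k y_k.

641602 34443
823306252807 44197395372
1056469876826312026 56714274530897445

√347 → a₀=18, period (1,1,1,2,4,…,1,1,36); ℓ=14 even so k=13
i=0: a=18 ⇒ p=18, q=1
i=1: a=1 ⇒ p=19, q=1
…
i=3: a=1 ⇒ p=56, q=3
…
i=7: a=17 ⇒ p=14269, q=766
…
i=12: a=1 ⇒ p=402885, q=21628
i=13: a=1 ⇒ p=641602, q=34443
fundamental: x₁=641602, y₁=34443  (since 411653126404 − 347·1186320249 = 1)
(x_2, y_2) = (641602·641602 + 347·34443·34443, 641602·34443 + 34443·641602) = (823306252807, 44197395372)
(x_3, y_3) = (641602·823306252807 + 347·34443·44197395372, 641602·44197395372 + 34443·823306252807) = (1056469876826312026, 56714274530897445)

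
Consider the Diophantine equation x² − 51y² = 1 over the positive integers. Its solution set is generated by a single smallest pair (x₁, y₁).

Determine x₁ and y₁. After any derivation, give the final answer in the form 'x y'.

√51 = [7; 7,14, …], period ℓ=2 (even) → k=1
k=0  a_k=7  p_k/q_k = 7/1
k=1  a_k=7  p_k/q_k = 50/7
fundamental: x₁=50, y₁=7  (since 2500 − 51·49 = 1)

50 7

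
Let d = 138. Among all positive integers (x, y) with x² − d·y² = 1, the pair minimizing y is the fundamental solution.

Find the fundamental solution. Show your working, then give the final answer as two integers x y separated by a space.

47 4

√138 = [11; 1,2,1,22, …], period ℓ=4 (even) → k=3
step 0: (11, 1)  from 11·(1,0) + (0,1)
step 1: (12, 1)  from 1·(11,1) + (1,0)
step 2: (35, 3)  from 2·(12,1) + (11,1)
step 3: (47, 4)  from 1·(35,3) + (12,1)
fundamental: x₁=47, y₁=4  (since 2209 − 138·16 = 1)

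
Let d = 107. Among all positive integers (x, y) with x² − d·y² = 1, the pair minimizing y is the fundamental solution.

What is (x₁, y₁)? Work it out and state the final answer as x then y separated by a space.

√107 → a₀=10, period (2,1,9,1,2,20); ℓ=6 even so k=5
i=0: a=10 ⇒ p=10, q=1
i=1: a=2 ⇒ p=21, q=2
…
i=4: a=1 ⇒ p=331, q=32
i=5: a=2 ⇒ p=962, q=93
→ (962, 93).  Check: 962²=925444, 107·93²=925443, difference 1.

962 93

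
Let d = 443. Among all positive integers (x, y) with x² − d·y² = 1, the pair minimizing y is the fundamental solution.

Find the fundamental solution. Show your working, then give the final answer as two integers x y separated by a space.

√443 = [21; 21,42, …], period ℓ=2 (even) → k=1
k=0  a_k=21  p_k/q_k = 21/1
k=1  a_k=21  p_k/q_k = 442/21
→ (442, 21).  Check: 442²=195364, 443·21²=195363, difference 1.

442 21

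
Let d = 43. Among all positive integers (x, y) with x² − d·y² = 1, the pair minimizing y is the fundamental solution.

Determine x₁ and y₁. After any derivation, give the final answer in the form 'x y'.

3482 531

d=43: √d = [6; 1,1,3,1,5,1,3,1,1,12] (ℓ=10, even), read p_9/q_9
step 0: (6, 1)  from 6·(1,0) + (0,1)
…
step 2: (13, 2)  from 1·(7,1) + (6,1)
step 3: (46, 7)  from 3·(13,2) + (7,1)
step 4: (59, 9)  from 1·(46,7) + (13,2)
step 5: (341, 52)  from 5·(59,9) + (46,7)
…
step 8: (1941, 296)  from 1·(1541,235) + (400,61)
step 9: (3482, 531)  from 1·(1941,296) + (1541,235)
(x₁, y₁) = (3482, 531);  3482² − 43·531² = 1 ✓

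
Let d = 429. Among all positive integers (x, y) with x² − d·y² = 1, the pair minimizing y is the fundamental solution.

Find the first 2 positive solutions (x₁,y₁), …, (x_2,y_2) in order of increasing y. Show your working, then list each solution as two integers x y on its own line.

√429 → a₀=20, period (1,2,2,9,1,12,1,9,2,2,1,40); ℓ=12 even so k=11
i=0: a=20 ⇒ p=20, q=1
i=1: a=1 ⇒ p=21, q=1
i=2: a=2 ⇒ p=62, q=3
i=3: a=2 ⇒ p=145, q=7
i=4: a=9 ⇒ p=1367, q=66
i=5: a=1 ⇒ p=1512, q=73
i=6: a=12 ⇒ p=19511, q=942
i=7: a=1 ⇒ p=21023, q=1015
…
i=9: a=2 ⇒ p=438459, q=21169
i=10: a=2 ⇒ p=1085636, q=52415
i=11: a=1 ⇒ p=1524095, q=73584
(x₁, y₁) = (1524095, 73584);  1524095² − 429·73584² = 1 ✓
(1524095+73584√429)^2 = 4645731138049 + 224298012960√429

1524095 73584
4645731138049 224298012960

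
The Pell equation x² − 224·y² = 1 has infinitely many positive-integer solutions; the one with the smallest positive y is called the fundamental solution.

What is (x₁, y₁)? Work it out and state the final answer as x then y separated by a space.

15 1

[14; 1,28] for √224; ℓ=2 ⇒ convergent index 1
a_0=14:  p_0=14·1+0=14,  q_0=14·0+1=1
a_1=1:  p_1=1·14+1=15,  q_1=1·1+0=1
→ (15, 1).  Check: 15²=225, 224·1²=224, difference 1.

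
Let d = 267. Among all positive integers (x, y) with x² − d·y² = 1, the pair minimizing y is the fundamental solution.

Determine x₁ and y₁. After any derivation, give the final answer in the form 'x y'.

2402 147

d=267: √d = [16; 2,1,15,1,2,32] (ℓ=6, even), read p_5/q_5
a_0=16:  p_0=16·1+0=16,  q_0=16·0+1=1
…
a_3=15:  p_3=15·49+33=768,  q_3=15·3+2=47
a_4=1:  p_4=1·768+49=817,  q_4=1·47+3=50
a_5=2:  p_5=2·817+768=2402,  q_5=2·50+47=147
→ (2402, 147).  Check: 2402²=5769604, 267·147²=5769603, difference 1.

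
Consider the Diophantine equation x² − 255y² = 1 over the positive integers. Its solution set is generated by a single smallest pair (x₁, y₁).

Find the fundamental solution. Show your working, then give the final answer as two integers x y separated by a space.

16 1

[15; 1,30] for √255; ℓ=2 ⇒ convergent index 1
a_0=15:  p_0=15·1+0=15,  q_0=15·0+1=1
a_1=1:  p_1=1·15+1=16,  q_1=1·1+0=1
(x₁, y₁) = (16, 1);  16² − 255·1² = 1 ✓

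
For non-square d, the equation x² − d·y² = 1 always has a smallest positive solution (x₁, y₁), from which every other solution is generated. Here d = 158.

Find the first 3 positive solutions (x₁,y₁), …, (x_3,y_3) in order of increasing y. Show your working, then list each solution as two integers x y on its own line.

√158 → a₀=12, period (1,1,3,12,3,1,1,24); ℓ=8 even so k=7
a_0=12:  p_0=12·1+0=12,  q_0=12·0+1=1
…
a_2=1:  p_2=1·13+12=25,  q_2=1·1+1=2
…
a_5=3:  p_5=3·1081+88=3331,  q_5=3·86+7=265
a_6=1:  p_6=1·3331+1081=4412,  q_6=1·265+86=351
a_7=1:  p_7=1·4412+3331=7743,  q_7=1·351+265=616
(x₁, y₁) = (7743, 616);  7743² − 158·616² = 1 ✓
(7743+616√158)^2 = 119908097 + 9539376√158
(7743+616√158)^3 = 1856896782399 + 147726776120√158

7743 616
119908097 9539376
1856896782399 147726776120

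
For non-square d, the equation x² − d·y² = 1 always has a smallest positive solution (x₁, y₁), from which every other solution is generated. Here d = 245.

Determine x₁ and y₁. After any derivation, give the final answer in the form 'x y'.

51841 3312

√245 = [15; 1,1,1,7,6,7,1,1,1,30, …], period ℓ=10 (even) → k=9
k=0  a_k=15  p_k/q_k = 15/1
k=1  a_k=1  p_k/q_k = 16/1
…
k=5  a_k=6  p_k/q_k = 2207/141
…
k=8  a_k=1  p_k/q_k = 33825/2161
k=9  a_k=1  p_k/q_k = 51841/3312
fundamental: x₁=51841, y₁=3312  (since 2687489281 − 245·10969344 = 1)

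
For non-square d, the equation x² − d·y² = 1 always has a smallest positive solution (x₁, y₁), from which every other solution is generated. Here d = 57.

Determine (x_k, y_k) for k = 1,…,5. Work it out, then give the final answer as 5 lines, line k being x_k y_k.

[7; 1,1,4,1,1,14] for √57; ℓ=6 ⇒ convergent index 5
i=0: a=7 ⇒ p=7, q=1
i=1: a=1 ⇒ p=8, q=1
…
i=3: a=4 ⇒ p=68, q=9
i=4: a=1 ⇒ p=83, q=11
i=5: a=1 ⇒ p=151, q=20
(x₁, y₁) = (151, 20);  151² − 57·20² = 1 ✓
(x_2, y_2) = (151·151 + 57·20·20, 151·20 + 20·151) = (45601, 6040)
(x_3, y_3) = (151·45601 + 57·20·6040, 151·6040 + 20·45601) = (13771351, 1824060)
(x_4, y_4) = (151·13771351 + 57·20·1824060, 151·1824060 + 20·13771351) = (4158902401, 550860080)
(x_5, y_5) = (151·4158902401 + 57·20·550860080, 151·550860080 + 20·4158902401) = (1255974753751, 166357920100)

151 20
45601 6040
13771351 1824060
4158902401 550860080
1255974753751 166357920100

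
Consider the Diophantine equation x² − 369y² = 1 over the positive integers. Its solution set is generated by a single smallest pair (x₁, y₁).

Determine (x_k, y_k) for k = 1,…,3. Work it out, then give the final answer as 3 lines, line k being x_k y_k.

d=369: √d = [19; 4,1,3,2,7,4,7,2,3,1,4,38] (ℓ=12, even), read p_11/q_11
step 0: (19, 1)  from 19·(1,0) + (0,1)
…
step 2: (96, 5)  from 1·(77,4) + (19,1)
…
step 4: (826, 43)  from 2·(365,19) + (96,5)
…
step 6: (25414, 1323)  from 4·(6147,320) + (826,43)
step 7: (184045, 9581)  from 7·(25414,1323) + (6147,320)
…
step 9: (1364557, 71036)  from 3·(393504,20485) + (184045,9581)
step 10: (1758061, 91521)  from 1·(1364557,71036) + (393504,20485)
step 11: (8396801, 437120)  from 4·(1758061,91521) + (1364557,71036)
→ (8396801, 437120).  Check: 8396801²=70506267033601, 369·437120²=70506267033600, difference 1.
(x_2, y_2) = (8396801·8396801 + 369·437120·437120, 8396801·437120 + 437120·8396801) = (141012534067201, 7340819306240)
(x_3, y_3) = (8396801·141012534067201 + 369·437120·7340819306240, 8396801·7340819306240 + 437120·141012534067201) = (2368108374136006451201, 123278797782910239360)

8396801 437120
141012534067201 7340819306240
2368108374136006451201 123278797782910239360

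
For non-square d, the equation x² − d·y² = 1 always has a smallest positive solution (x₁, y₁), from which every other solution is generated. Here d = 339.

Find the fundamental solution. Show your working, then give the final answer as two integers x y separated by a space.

√339 = [18; 2,2,2,1,17,1,2,2,2,36, …], period ℓ=10 (even) → k=9
step 0: (18, 1)  from 18·(1,0) + (0,1)
step 1: (37, 2)  from 2·(18,1) + (1,0)
…
step 3: (221, 12)  from 2·(92,5) + (37,2)
…
step 6: (5855, 318)  from 1·(5542,301) + (313,17)
…
step 8: (40359, 2192)  from 2·(17252,937) + (5855,318)
step 9: (97970, 5321)  from 2·(40359,2192) + (17252,937)
(x₁, y₁) = (97970, 5321);  97970² − 339·5321² = 1 ✓

97970 5321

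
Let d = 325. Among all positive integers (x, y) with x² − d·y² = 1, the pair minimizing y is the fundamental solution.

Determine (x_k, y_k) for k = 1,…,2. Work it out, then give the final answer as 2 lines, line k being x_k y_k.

649 36
842401 46728

[18; 36] for √325; ℓ=1 ⇒ convergent index 1
i=0: a=18 ⇒ p=18, q=1
i=1: a=36 ⇒ p=649, q=36
(x₁, y₁) = (649, 36);  649² − 325·36² = 1 ✓
(649+36√325)^2 = 842401 + 46728√325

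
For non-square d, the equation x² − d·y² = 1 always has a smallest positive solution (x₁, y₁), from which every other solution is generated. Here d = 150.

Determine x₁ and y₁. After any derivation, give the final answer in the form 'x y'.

d=150: √d = [12; 4,24] (ℓ=2, even), read p_1/q_1
step 0: (12, 1)  from 12·(1,0) + (0,1)
step 1: (49, 4)  from 4·(12,1) + (1,0)
(x₁, y₁) = (49, 4);  49² − 150·4² = 1 ✓

49 4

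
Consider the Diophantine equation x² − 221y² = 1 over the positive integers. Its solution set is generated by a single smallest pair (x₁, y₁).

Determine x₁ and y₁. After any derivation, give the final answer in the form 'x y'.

1665 112

d=221: √d = [14; 1,6,2,6,1,28] (ℓ=6, even), read p_5/q_5
step 0: (14, 1)  from 14·(1,0) + (0,1)
…
step 4: (1442, 97)  from 6·(223,15) + (104,7)
step 5: (1665, 112)  from 1·(1442,97) + (223,15)
fundamental: x₁=1665, y₁=112  (since 2772225 − 221·12544 = 1)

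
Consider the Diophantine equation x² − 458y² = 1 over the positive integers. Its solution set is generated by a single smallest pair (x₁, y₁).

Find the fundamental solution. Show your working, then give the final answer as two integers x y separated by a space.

22899 1070

d=458: √d = [21; 2,2,42] (ℓ=3, odd), read p_5/q_5
i=0: a=21 ⇒ p=21, q=1
i=1: a=2 ⇒ p=43, q=2
i=2: a=2 ⇒ p=107, q=5
i=3: a=42 ⇒ p=4537, q=212
i=4: a=2 ⇒ p=9181, q=429
i=5: a=2 ⇒ p=22899, q=1070
fundamental: x₁=22899, y₁=1070  (since 524364201 − 458·1144900 = 1)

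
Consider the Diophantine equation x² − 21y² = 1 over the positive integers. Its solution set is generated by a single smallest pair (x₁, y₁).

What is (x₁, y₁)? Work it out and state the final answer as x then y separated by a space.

√21 = [4; 1,1,2,1,1,8, …], period ℓ=6 (even) → k=5
k=0  a_k=4  p_k/q_k = 4/1
k=1  a_k=1  p_k/q_k = 5/1
k=2  a_k=1  p_k/q_k = 9/2
k=3  a_k=2  p_k/q_k = 23/5
k=4  a_k=1  p_k/q_k = 32/7
k=5  a_k=1  p_k/q_k = 55/12
fundamental: x₁=55, y₁=12  (since 3025 − 21·144 = 1)

55 12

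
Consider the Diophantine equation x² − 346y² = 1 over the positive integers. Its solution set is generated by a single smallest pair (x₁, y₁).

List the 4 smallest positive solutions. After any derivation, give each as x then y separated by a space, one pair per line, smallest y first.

√346 = [18; 1,1,1,1,36, …], period ℓ=5 (odd) → k=9
k=0  a_k=18  p_k/q_k = 18/1
k=1  a_k=1  p_k/q_k = 19/1
…
k=3  a_k=1  p_k/q_k = 56/3
…
k=5  a_k=36  p_k/q_k = 3404/183
k=6  a_k=1  p_k/q_k = 3497/188
k=7  a_k=1  p_k/q_k = 6901/371
k=8  a_k=1  p_k/q_k = 10398/559
k=9  a_k=1  p_k/q_k = 17299/930
→ (17299, 930).  Check: 17299²=299255401, 346·930²=299255400, difference 1.
n=2: (17299,930)∘(17299,930) = (17299·17299+346·930·930, 17299·930+930·17299) = (598510801,32176140)
n=3: (598510801,32176140)∘(17299,930) = (17299·598510801+346·930·32176140, 17299·32176140+930·598510801) = (20707276675699,1113230090790)
n=4: (20707276675699,1113230090790)∘(17299,930) = (17299·20707276675699+346·930·1113230090790, 17299·1113230090790+930·20707276675699) = (716430357827323201,38515534648976280)

17299 930
598510801 32176140
20707276675699 1113230090790
716430357827323201 38515534648976280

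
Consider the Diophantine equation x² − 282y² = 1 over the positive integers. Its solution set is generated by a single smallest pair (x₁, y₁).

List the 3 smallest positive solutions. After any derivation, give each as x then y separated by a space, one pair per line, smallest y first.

2351 140
11054401 658280
51977791151 3095232420

√282 = [16; 1,3,1,4,1,3,1,32, …], period ℓ=8 (even) → k=7
k=0  a_k=16  p_k/q_k = 16/1
k=1  a_k=1  p_k/q_k = 17/1
k=2  a_k=3  p_k/q_k = 67/4
k=3  a_k=1  p_k/q_k = 84/5
…
k=5  a_k=1  p_k/q_k = 487/29
k=6  a_k=3  p_k/q_k = 1864/111
k=7  a_k=1  p_k/q_k = 2351/140
→ (2351, 140).  Check: 2351²=5527201, 282·140²=5527200, difference 1.
n=2: (2351,140)∘(2351,140) = (2351·2351+282·140·140, 2351·140+140·2351) = (11054401,658280)
n=3: (11054401,658280)∘(2351,140) = (2351·11054401+282·140·658280, 2351·658280+140·11054401) = (51977791151,3095232420)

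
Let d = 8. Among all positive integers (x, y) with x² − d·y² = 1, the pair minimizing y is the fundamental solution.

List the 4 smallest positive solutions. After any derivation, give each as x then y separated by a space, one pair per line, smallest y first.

3 1
17 6
99 35
577 204

[2; 1,4] for √8; ℓ=2 ⇒ convergent index 1
k=0  a_k=2  p_k/q_k = 2/1
k=1  a_k=1  p_k/q_k = 3/1
fundamental: x₁=3, y₁=1  (since 9 − 8·1 = 1)
n=2: (3,1)∘(3,1) = (3·3+8·1·1, 3·1+1·3) = (17,6)
n=3: (17,6)∘(3,1) = (3·17+8·1·6, 3·6+1·17) = (99,35)
n=4: (99,35)∘(3,1) = (3·99+8·1·35, 3·35+1·99) = (577,204)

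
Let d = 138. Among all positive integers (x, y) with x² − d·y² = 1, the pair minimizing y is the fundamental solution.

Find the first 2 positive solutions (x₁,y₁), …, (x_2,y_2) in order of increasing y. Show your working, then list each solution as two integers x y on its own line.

47 4
4417 376

√138 = [11; 1,2,1,22, …], period ℓ=4 (even) → k=3
i=0: a=11 ⇒ p=11, q=1
…
i=2: a=2 ⇒ p=35, q=3
i=3: a=1 ⇒ p=47, q=4
→ (47, 4).  Check: 47²=2209, 138·4²=2208, difference 1.
(47+4√138)^2 = 4417 + 376√138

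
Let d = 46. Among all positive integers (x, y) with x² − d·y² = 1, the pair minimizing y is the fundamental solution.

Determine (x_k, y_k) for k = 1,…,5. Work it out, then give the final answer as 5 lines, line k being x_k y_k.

24335 3588
1184384449 174627960
57643991108495 8499142809612
2805533046066067201 413653280369188080
136545293294391499564175 20132505147069241043988

√46 = [6; 1,3,1,1,2,6,2,1,1,3,1,12, …], period ℓ=12 (even) → k=11
a_0=6:  p_0=6·1+0=6,  q_0=6·0+1=1
…
a_2=3:  p_2=3·7+6=27,  q_2=3·1+1=4
a_3=1:  p_3=1·27+7=34,  q_3=1·4+1=5
…
a_5=2:  p_5=2·61+34=156,  q_5=2·9+5=23
a_6=6:  p_6=6·156+61=997,  q_6=6·23+9=147
a_7=2:  p_7=2·997+156=2150,  q_7=2·147+23=317
a_8=1:  p_8=1·2150+997=3147,  q_8=1·317+147=464
…
a_10=3:  p_10=3·5297+3147=19038,  q_10=3·781+464=2807
a_11=1:  p_11=1·19038+5297=24335,  q_11=1·2807+781=3588
→ (24335, 3588).  Check: 24335²=592192225, 46·3588²=592192224, difference 1.
n=2: (24335,3588)∘(24335,3588) = (24335·24335+46·3588·3588, 24335·3588+3588·24335) = (1184384449,174627960)
n=3: (1184384449,174627960)∘(24335,3588) = (24335·1184384449+46·3588·174627960, 24335·174627960+3588·1184384449) = (57643991108495,8499142809612)
n=4: (57643991108495,8499142809612)∘(24335,3588) = (24335·57643991108495+46·3588·8499142809612, 24335·8499142809612+3588·57643991108495) = (2805533046066067201,413653280369188080)
n=5: (2805533046066067201,413653280369188080)∘(24335,3588) = (24335·2805533046066067201+46·3588·413653280369188080, 24335·413653280369188080+3588·2805533046066067201) = (136545293294391499564175,20132505147069241043988)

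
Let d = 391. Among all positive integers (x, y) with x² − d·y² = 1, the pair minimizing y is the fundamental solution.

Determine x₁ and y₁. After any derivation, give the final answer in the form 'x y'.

7338680 371133

√391 = [19; 1,3,2,2,1,…,3,1,38, …], period ℓ=16 (even) → k=15
a_0=19:  p_0=19·1+0=19,  q_0=19·0+1=1
…
a_5=1:  p_5=1·435+178=613,  q_5=1·22+9=31
…
a_8=19:  p_8=19·2709+1048=52519,  q_8=19·137+53=2656
…
a_10=1:  p_10=1·107747+52519=160266,  q_10=1·5449+2656=8105
a_11=1:  p_11=1·160266+107747=268013,  q_11=1·8105+5449=13554
…
a_14=3:  p_14=3·1660597+696292=5678083,  q_14=3·83980+35213=287153
a_15=1:  p_15=1·5678083+1660597=7338680,  q_15=1·287153+83980=371133
fundamental: x₁=7338680, y₁=371133  (since 53856224142400 − 391·137739703689 = 1)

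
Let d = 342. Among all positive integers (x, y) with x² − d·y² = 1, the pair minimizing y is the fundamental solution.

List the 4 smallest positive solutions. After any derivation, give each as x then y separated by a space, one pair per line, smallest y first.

√342 → a₀=18, period (2,36); ℓ=2 even so k=1
i=0: a=18 ⇒ p=18, q=1
i=1: a=2 ⇒ p=37, q=2
(x₁, y₁) = (37, 2);  37² − 342·2² = 1 ✓
(x_2, y_2) = (37·37 + 342·2·2, 37·2 + 2·37) = (2737, 148)
(x_3, y_3) = (37·2737 + 342·2·148, 37·148 + 2·2737) = (202501, 10950)
(x_4, y_4) = (37·202501 + 342·2·10950, 37·10950 + 2·202501) = (14982337, 810152)

37 2
2737 148
202501 10950
14982337 810152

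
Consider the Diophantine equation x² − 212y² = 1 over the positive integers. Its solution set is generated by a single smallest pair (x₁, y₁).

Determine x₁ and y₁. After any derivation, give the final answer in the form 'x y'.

66249 4550

√212 → a₀=14, period (1,1,3,1,1,…,1,1,28); ℓ=14 even so k=13
i=0: a=14 ⇒ p=14, q=1
i=1: a=1 ⇒ p=15, q=1
…
i=3: a=3 ⇒ p=102, q=7
…
i=5: a=1 ⇒ p=233, q=16
…
i=9: a=1 ⇒ p=5198, q=357
…
i=12: a=1 ⇒ p=37114, q=2549
i=13: a=1 ⇒ p=66249, q=4550
→ (66249, 4550).  Check: 66249²=4388930001, 212·4550²=4388930000, difference 1.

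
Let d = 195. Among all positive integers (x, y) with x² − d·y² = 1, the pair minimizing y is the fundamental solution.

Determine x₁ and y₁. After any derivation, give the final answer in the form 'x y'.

14 1

√195 = [13; 1,26, …], period ℓ=2 (even) → k=1
a_0=13:  p_0=13·1+0=13,  q_0=13·0+1=1
a_1=1:  p_1=1·13+1=14,  q_1=1·1+0=1
fundamental: x₁=14, y₁=1  (since 196 − 195·1 = 1)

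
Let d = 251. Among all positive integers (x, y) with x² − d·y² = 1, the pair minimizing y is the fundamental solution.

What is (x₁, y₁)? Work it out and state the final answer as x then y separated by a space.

[15; 1,5,2,1,2,…,5,1,30] for √251; ℓ=14 ⇒ convergent index 13
k=0  a_k=15  p_k/q_k = 15/1
k=1  a_k=1  p_k/q_k = 16/1
k=2  a_k=5  p_k/q_k = 95/6
k=3  a_k=2  p_k/q_k = 206/13
k=4  a_k=1  p_k/q_k = 301/19
…
k=7  a_k=15  p_k/q_k = 29563/1866
…
k=9  a_k=2  p_k/q_k = 151649/9572
k=10  a_k=1  p_k/q_k = 212692/13425
k=11  a_k=2  p_k/q_k = 577033/36422
k=12  a_k=5  p_k/q_k = 3097857/195535
k=13  a_k=1  p_k/q_k = 3674890/231957
(x₁, y₁) = (3674890, 231957);  3674890² − 251·231957² = 1 ✓

3674890 231957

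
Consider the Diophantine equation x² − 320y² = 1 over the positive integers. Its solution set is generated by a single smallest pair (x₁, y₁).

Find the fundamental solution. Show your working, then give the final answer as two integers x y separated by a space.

[17; 1,7,1,34] for √320; ℓ=4 ⇒ convergent index 3
i=0: a=17 ⇒ p=17, q=1
…
i=2: a=7 ⇒ p=143, q=8
i=3: a=1 ⇒ p=161, q=9
(x₁, y₁) = (161, 9);  161² − 320·9² = 1 ✓

161 9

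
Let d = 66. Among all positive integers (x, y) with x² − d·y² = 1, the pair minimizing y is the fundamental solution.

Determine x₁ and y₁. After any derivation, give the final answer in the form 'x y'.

√66 → a₀=8, period (8,16); ℓ=2 even so k=1
a_0=8:  p_0=8·1+0=8,  q_0=8·0+1=1
a_1=8:  p_1=8·8+1=65,  q_1=8·1+0=8
fundamental: x₁=65, y₁=8  (since 4225 − 66·64 = 1)

65 8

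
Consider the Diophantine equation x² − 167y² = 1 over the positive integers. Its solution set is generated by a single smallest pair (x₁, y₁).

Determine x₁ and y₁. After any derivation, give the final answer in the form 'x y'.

d=167: √d = [12; 1,11,1,24] (ℓ=4, even), read p_3/q_3
a_0=12:  p_0=12·1+0=12,  q_0=12·0+1=1
a_1=1:  p_1=1·12+1=13,  q_1=1·1+0=1
a_2=11:  p_2=11·13+12=155,  q_2=11·1+1=12
a_3=1:  p_3=1·155+13=168,  q_3=1·12+1=13
→ (168, 13).  Check: 168²=28224, 167·13²=28223, difference 1.

168 13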